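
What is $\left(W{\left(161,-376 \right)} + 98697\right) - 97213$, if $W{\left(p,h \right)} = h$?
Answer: $1108$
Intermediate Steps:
$\left(W{\left(161,-376 \right)} + 98697\right) - 97213 = \left(-376 + 98697\right) - 97213 = 98321 - 97213 = 1108$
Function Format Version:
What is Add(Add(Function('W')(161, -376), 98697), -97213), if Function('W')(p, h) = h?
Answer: 1108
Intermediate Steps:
Add(Add(Function('W')(161, -376), 98697), -97213) = Add(Add(-376, 98697), -97213) = Add(98321, -97213) = 1108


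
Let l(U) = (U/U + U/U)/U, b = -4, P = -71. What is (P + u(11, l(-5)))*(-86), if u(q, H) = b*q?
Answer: 9890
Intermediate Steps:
l(U) = 2/U (l(U) = (1 + 1)/U = 2/U)
u(q, H) = -4*q
(P + u(11, l(-5)))*(-86) = (-71 - 4*11)*(-86) = (-71 - 44)*(-86) = -115*(-86) = 9890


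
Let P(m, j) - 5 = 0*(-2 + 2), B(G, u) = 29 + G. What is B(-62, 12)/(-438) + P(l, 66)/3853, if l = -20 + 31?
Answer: 43113/562538 ≈ 0.076640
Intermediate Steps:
l = 11
P(m, j) = 5 (P(m, j) = 5 + 0*(-2 + 2) = 5 + 0*0 = 5 + 0 = 5)
B(-62, 12)/(-438) + P(l, 66)/3853 = (29 - 62)/(-438) + 5/3853 = -33*(-1/438) + 5*(1/3853) = 11/146 + 5/3853 = 43113/562538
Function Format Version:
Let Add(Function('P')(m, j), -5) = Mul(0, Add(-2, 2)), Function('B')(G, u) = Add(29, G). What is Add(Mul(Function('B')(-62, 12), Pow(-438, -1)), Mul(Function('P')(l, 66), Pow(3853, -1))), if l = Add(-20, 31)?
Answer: Rational(43113, 562538) ≈ 0.076640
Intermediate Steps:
l = 11
Function('P')(m, j) = 5 (Function('P')(m, j) = Add(5, Mul(0, Add(-2, 2))) = Add(5, Mul(0, 0)) = Add(5, 0) = 5)
Add(Mul(Function('B')(-62, 12), Pow(-438, -1)), Mul(Function('P')(l, 66), Pow(3853, -1))) = Add(Mul(Add(29, -62), Pow(-438, -1)), Mul(5, Pow(3853, -1))) = Add(Mul(-33, Rational(-1, 438)), Mul(5, Rational(1, 3853))) = Add(Rational(11, 146), Rational(5, 3853)) = Rational(43113, 562538)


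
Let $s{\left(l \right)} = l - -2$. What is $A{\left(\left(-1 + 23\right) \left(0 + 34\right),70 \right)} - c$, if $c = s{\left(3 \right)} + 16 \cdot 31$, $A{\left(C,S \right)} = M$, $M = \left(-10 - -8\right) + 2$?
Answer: $-501$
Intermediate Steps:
$s{\left(l \right)} = 2 + l$ ($s{\left(l \right)} = l + 2 = 2 + l$)
$M = 0$ ($M = \left(-10 + 8\right) + 2 = -2 + 2 = 0$)
$A{\left(C,S \right)} = 0$
$c = 501$ ($c = \left(2 + 3\right) + 16 \cdot 31 = 5 + 496 = 501$)
$A{\left(\left(-1 + 23\right) \left(0 + 34\right),70 \right)} - c = 0 - 501 = -501$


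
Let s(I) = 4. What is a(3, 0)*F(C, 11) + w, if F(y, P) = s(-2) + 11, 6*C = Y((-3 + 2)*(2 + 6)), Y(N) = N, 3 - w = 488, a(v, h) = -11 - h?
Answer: -650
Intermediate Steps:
w = -485 (w = 3 - 1*488 = 3 - 488 = -485)
C = -4/3 (C = ((-3 + 2)*(2 + 6))/6 = (-1*8)/6 = (⅙)*(-8) = -4/3 ≈ -1.3333)
F(y, P) = 15 (F(y, P) = 4 + 11 = 15)
a(3, 0)*F(C, 11) + w = (-11 - 1*0)*15 - 485 = (-11 + 0)*15 - 485 = -11*15 - 485 = -165 - 485 = -650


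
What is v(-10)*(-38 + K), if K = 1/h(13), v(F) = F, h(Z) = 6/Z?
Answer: 1075/3 ≈ 358.33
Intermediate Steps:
K = 13/6 (K = 1/(6/13) = 13/6 ≈ 2.1667)
v(-10)*(-38 + K) = -10*(-38 + 13/6) = -10*(-215/6) = 1075/3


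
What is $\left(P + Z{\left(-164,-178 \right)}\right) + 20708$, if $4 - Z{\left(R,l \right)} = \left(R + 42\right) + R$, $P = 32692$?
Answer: $53690$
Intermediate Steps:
$Z{\left(R,l \right)} = -38 - 2 R$ ($Z{\left(R,l \right)} = 4 - \left(\left(R + 42\right) + R\right) = 4 - \left(\left(42 + R\right) + R\right) = 4 - \left(42 + 2 R\right) = -38 - 2 R$)
$\left(P + Z{\left(-164,-178 \right)}\right) + 20708 = \left(32692 - -290\right) + 20708 = \left(32692 + \left(-38 + 328\right)\right) + 20708 = \left(32692 + 290\right) + 20708 = 32982 + 20708 = 53690$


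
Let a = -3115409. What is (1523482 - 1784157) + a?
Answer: -3376084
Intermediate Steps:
(1523482 - 1784157) + a = (1523482 - 1784157) - 3115409 = -260675 - 3115409 = -3376084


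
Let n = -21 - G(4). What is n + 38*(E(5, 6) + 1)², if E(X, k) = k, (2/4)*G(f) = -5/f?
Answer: 3687/2 ≈ 1843.5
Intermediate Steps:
G(f) = -10/f (G(f) = 2*(-5/f) = -10/f)
n = -37/2 (n = -21 - (-10)/4 = -21 - 1*(-5/2) = -21 + 5/2 = -37/2 ≈ -18.500)
n + 38*(E(5, 6) + 1)² = -37/2 + 38*(6 + 1)² = -37/2 + 38*7² = -37/2 + 38*49 = -37/2 + 1862 = 3687/2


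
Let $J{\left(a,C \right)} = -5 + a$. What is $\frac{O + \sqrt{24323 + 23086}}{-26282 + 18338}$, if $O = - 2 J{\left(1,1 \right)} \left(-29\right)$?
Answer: $\frac{29}{993} - \frac{\sqrt{47409}}{7944} \approx 0.0017956$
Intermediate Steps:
$O = -232$ ($O = - 2 \left(-5 + 1\right) \left(-29\right) = \left(-2\right) \left(-4\right) \left(-29\right) = 8 \left(-29\right) = -232$)
$\frac{O + \sqrt{24323 + 23086}}{-26282 + 18338} = \frac{-232 + \sqrt{24323 + 23086}}{-26282 + 18338} = \frac{-232 + \sqrt{47409}}{-7944} = \left(-232 + \sqrt{47409}\right) \left(- \frac{1}{7944}\right) = \frac{29}{993} - \frac{\sqrt{47409}}{7944}$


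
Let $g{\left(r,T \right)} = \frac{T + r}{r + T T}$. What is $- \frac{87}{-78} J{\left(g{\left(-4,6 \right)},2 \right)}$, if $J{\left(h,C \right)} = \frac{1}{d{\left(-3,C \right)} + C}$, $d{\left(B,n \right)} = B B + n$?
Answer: $\frac{29}{338} \approx 0.085799$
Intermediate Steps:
$d{\left(B,n \right)} = n + B^{2}$ ($d{\left(B,n \right)} = B^{2} + n = n + B^{2}$)
$g{\left(r,T \right)} = \frac{T + r}{r + T^{2}}$
$J{\left(h,C \right)} = \frac{1}{9 + 2 C}$ ($J{\left(h,C \right)} = \frac{1}{\left(C + \left(-3\right)^{2}\right) + C} = \frac{1}{\left(C + 9\right) + C} = \frac{1}{\left(9 + C\right) + C} = \frac{1}{9 + 2 C}$)
$- \frac{87}{-78} J{\left(g{\left(-4,6 \right)},2 \right)} = \frac{\left(-87\right) \frac{1}{-78}}{9 + 2 \cdot 2} = \frac{\left(-87\right) \left(- \frac{1}{78}\right)}{9 + 4} = \frac{29}{26 \cdot 13} = \frac{29}{26} \cdot \frac{1}{13} = \frac{29}{338}$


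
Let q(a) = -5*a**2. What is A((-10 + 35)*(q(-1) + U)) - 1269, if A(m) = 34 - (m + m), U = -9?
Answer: -535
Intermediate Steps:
A(m) = 34 - 2*m
A((-10 + 35)*(q(-1) + U)) - 1269 = (34 - 2*(-10 + 35)*(-5*(-1)**2 - 9)) - 1269 = (34 - 50*(-5*1 - 9)) - 1269 = (34 - 50*(-5 - 9)) - 1269 = (34 - 50*(-14)) - 1269 = (34 - 2*(-350)) - 1269 = (34 + 700) - 1269 = 734 - 1269 = -535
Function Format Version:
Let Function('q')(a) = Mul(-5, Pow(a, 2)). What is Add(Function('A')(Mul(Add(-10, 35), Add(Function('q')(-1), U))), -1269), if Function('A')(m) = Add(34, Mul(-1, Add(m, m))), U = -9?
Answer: -535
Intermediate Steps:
Function('A')(m) = Add(34, Mul(-2, m)) (Function('A')(m) = Add(34, Mul(-1, Mul(2, m))) = Add(34, Mul(-2, m)))
Add(Function('A')(Mul(Add(-10, 35), Add(Function('q')(-1), U))), -1269) = Add(Add(34, Mul(-2, Mul(Add(-10, 35), Add(Mul(-5, Pow(-1, 2)), -9)))), -1269) = Add(Add(34, Mul(-2, Mul(25, Add(Mul(-5, 1), -9)))), -1269) = Add(Add(34, Mul(-2, Mul(25, Add(-5, -9)))), -1269) = Add(Add(34, Mul(-2, Mul(25, -14))), -1269) = Add(Add(34, Mul(-2, -350)), -1269) = Add(Add(34, 700), -1269) = Add(734, -1269) = -535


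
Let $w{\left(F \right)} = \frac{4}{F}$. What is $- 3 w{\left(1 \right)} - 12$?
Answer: $-24$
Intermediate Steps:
$- 3 w{\left(1 \right)} - 12 = - 3 \cdot \frac{4}{1} - 12 = - 3 \cdot 4 \cdot 1 - 12 = \left(-3\right) 4 - 12 = -12 - 12 = -24$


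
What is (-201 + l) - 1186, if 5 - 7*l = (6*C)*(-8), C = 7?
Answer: -9368/7 ≈ -1338.3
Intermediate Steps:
l = 341/7 (l = 5/7 - 6*7*(-8)/7 = 5/7 - 6*(-8) = 5/7 - ⅐*(-336) = 5/7 + 48 = 341/7 ≈ 48.714)
(-201 + l) - 1186 = (-201 + 341/7) - 1186 = -1066/7 - 1186 = -9368/7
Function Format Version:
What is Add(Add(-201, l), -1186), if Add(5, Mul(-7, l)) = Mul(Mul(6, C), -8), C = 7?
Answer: Rational(-9368, 7) ≈ -1338.3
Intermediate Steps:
l = Rational(341, 7) (l = Add(Rational(5, 7), Mul(Rational(-1, 7), Mul(Mul(6, 7), -8))) = Add(Rational(5, 7), Mul(Rational(-1, 7), Mul(42, -8))) = Add(Rational(5, 7), Mul(Rational(-1, 7), -336)) = Add(Rational(5, 7), 48) = Rational(341, 7) ≈ 48.714)
Add(Add(-201, l), -1186) = Add(Add(-201, Rational(341, 7)), -1186) = Add(Rational(-1066, 7), -1186) = Rational(-9368, 7)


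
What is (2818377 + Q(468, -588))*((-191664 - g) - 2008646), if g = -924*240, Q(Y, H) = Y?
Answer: -5577225774750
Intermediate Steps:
g = -221760
(2818377 + Q(468, -588))*((-191664 - g) - 2008646) = (2818377 + 468)*((-191664 - 1*(-221760)) - 2008646) = 2818845*((-191664 + 221760) - 2008646) = 2818845*(30096 - 2008646) = 2818845*(-1978550) = -5577225774750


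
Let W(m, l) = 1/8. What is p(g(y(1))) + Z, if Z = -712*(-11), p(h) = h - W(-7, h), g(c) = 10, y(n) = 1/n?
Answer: 62735/8 ≈ 7841.9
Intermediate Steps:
W(m, l) = ⅛
p(h) = -⅛ + h (p(h) = h - 1*⅛ = h - ⅛ = -⅛ + h)
Z = 7832
p(g(y(1))) + Z = (-⅛ + 10) + 7832 = 79/8 + 7832 = 62735/8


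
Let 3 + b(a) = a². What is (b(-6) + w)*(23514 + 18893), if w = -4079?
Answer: -171578722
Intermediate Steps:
b(a) = -3 + a²
(b(-6) + w)*(23514 + 18893) = ((-3 + (-6)²) - 4079)*(23514 + 18893) = ((-3 + 36) - 4079)*42407 = (33 - 4079)*42407 = -4046*42407 = -171578722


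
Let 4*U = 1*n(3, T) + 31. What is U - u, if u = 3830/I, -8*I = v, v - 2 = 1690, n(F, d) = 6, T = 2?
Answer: 46291/1692 ≈ 27.359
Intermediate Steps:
v = 1692 (v = 2 + 1690 = 1692)
I = -423/2 (I = -⅛*1692 = -423/2 ≈ -211.50)
u = -7660/423 (u = 3830/(-423/2) = 3830*(-2/423) = -7660/423 ≈ -18.109)
U = 37/4 (U = (1*6 + 31)/4 = (6 + 31)/4 = (¼)*37 = 37/4 ≈ 9.2500)
U - u = 37/4 - 1*(-7660/423) = 37/4 + 7660/423 = 46291/1692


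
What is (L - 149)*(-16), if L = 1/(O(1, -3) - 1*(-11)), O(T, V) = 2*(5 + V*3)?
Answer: 7136/3 ≈ 2378.7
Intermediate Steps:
O(T, V) = 10 + 6*V (O(T, V) = 2*(5 + 3*V) = 10 + 6*V)
L = ⅓ (L = 1/((10 + 6*(-3)) - 1*(-11)) = 1/((10 - 18) + 11) = 1/(-8 + 11) = 1/3 = ⅓ ≈ 0.33333)
(L - 149)*(-16) = (⅓ - 149)*(-16) = -446/3*(-16) = 7136/3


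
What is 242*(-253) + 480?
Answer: -60746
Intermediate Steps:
242*(-253) + 480 = -61226 + 480 = -60746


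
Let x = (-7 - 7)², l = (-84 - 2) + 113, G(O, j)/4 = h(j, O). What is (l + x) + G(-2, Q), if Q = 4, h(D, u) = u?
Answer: 215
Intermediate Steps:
G(O, j) = 4*O
l = 27 (l = -86 + 113 = 27)
x = 196 (x = (-14)² = 196)
(l + x) + G(-2, Q) = (27 + 196) + 4*(-2) = 223 - 8 = 215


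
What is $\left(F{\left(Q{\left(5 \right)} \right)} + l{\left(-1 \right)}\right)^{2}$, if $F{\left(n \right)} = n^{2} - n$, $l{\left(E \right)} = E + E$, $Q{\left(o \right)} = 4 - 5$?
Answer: $0$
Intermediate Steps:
$Q{\left(o \right)} = -1$ ($Q{\left(o \right)} = 4 - 5 = -1$)
$l{\left(E \right)} = 2 E$
$\left(F{\left(Q{\left(5 \right)} \right)} + l{\left(-1 \right)}\right)^{2} = \left(- (-1 - 1) + 2 \left(-1\right)\right)^{2} = \left(\left(-1\right) \left(-2\right) - 2\right)^{2} = \left(2 - 2\right)^{2} = 0^{2} = 0$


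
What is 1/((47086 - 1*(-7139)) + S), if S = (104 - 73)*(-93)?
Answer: 1/51342 ≈ 1.9477e-5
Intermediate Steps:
S = -2883 (S = 31*(-93) = -2883)
1/((47086 - 1*(-7139)) + S) = 1/((47086 - 1*(-7139)) - 2883) = 1/((47086 + 7139) - 2883) = 1/(54225 - 2883) = 1/51342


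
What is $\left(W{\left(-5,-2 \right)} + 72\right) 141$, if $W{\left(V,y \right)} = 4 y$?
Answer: $9024$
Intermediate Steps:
$\left(W{\left(-5,-2 \right)} + 72\right) 141 = \left(4 \left(-2\right) + 72\right) 141 = \left(-8 + 72\right) 141 = 64 \cdot 141 = 9024$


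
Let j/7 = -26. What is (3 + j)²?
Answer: 32041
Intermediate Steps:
j = -182 (j = 7*(-26) = -182)
(3 + j)² = (3 - 182)² = (-179)² = 32041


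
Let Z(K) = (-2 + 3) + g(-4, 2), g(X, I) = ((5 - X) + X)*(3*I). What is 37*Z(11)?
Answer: 1147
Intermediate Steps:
g(X, I) = 15*I (g(X, I) = 5*(3*I) = 15*I)
Z(K) = 31 (Z(K) = (-2 + 3) + 15*2 = 1 + 30 = 31)
37*Z(11) = 37*31 = 1147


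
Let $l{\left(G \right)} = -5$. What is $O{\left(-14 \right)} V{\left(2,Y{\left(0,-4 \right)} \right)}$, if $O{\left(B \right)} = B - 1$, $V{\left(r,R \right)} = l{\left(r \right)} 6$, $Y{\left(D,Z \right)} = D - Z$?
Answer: $450$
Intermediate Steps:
$V{\left(r,R \right)} = -30$ ($V{\left(r,R \right)} = \left(-5\right) 6 = -30$)
$O{\left(B \right)} = -1 + B$ ($O{\left(B \right)} = B - 1 = -1 + B$)
$O{\left(-14 \right)} V{\left(2,Y{\left(0,-4 \right)} \right)} = \left(-1 - 14\right) \left(-30\right) = \left(-15\right) \left(-30\right) = 450$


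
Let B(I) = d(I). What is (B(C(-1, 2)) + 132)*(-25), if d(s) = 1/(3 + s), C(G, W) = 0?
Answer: -9925/3 ≈ -3308.3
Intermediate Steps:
B(I) = 1/(3 + I)
(B(C(-1, 2)) + 132)*(-25) = (1/(3 + 0) + 132)*(-25) = (1/3 + 132)*(-25) = (397/3)*(-25) = -9925/3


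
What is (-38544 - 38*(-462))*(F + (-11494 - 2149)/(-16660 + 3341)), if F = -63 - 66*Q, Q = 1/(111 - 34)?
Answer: 122949634896/93233 ≈ 1.3187e+6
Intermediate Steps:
Q = 1/77 ≈ 0.012987
F = -447/7 (F = -63 - 66*1/77 = -63 - 6/7 = -447/7 ≈ -63.857)
(-38544 - 38*(-462))*(F + (-11494 - 2149)/(-16660 + 3341)) = (-38544 - 38*(-462))*(-447/7 + (-11494 - 2149)/(-16660 + 3341)) = (-38544 + 17556)*(-447/7 - 13643/(-13319)) = -20988*(-447/7 - 13643*(-1/13319)) = -20988*(-447/7 + 13643/13319) = -20988*(-5858092/93233) = 122949634896/93233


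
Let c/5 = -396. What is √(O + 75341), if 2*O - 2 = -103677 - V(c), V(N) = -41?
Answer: 2*√5881 ≈ 153.38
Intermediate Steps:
c = -1980 (c = 5*(-396) = -1980)
O = -51817 (O = 1 + (-103677 - 1*(-41))/2 = 1 + (-103677 + 41)/2 = 1 + (½)*(-103636) = 1 - 51818 = -51817)
√(O + 75341) = √(-51817 + 75341) = √23524 = 2*√5881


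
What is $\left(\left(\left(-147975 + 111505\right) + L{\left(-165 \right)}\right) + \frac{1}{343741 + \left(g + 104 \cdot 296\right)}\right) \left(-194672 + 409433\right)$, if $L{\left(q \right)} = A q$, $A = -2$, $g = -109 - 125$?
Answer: $- \frac{2905045575344379}{374291} \approx -7.7615 \cdot 10^{9}$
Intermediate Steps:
$g = -234$
$L{\left(q \right)} = - 2 q$
$\left(\left(\left(-147975 + 111505\right) + L{\left(-165 \right)}\right) + \frac{1}{343741 + \left(g + 104 \cdot 296\right)}\right) \left(-194672 + 409433\right) = \left(\left(\left(-147975 + 111505\right) - -330\right) + \frac{1}{343741 + \left(-234 + 104 \cdot 296\right)}\right) \left(-194672 + 409433\right) = \left(\left(-36470 + 330\right) + \frac{1}{343741 + \left(-234 + 30784\right)}\right) 214761 = \left(-36140 + \frac{1}{343741 + 30550}\right) 214761 = \left(-36140 + \frac{1}{374291}\right) 214761 = \left(- \frac{13526876739}{374291}\right) 214761 = - \frac{2905045575344379}{374291}$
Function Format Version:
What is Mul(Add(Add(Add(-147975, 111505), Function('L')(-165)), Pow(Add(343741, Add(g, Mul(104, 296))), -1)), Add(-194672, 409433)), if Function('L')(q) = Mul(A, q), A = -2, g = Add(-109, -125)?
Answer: Rational(-2905045575344379, 374291) ≈ -7.7615e+9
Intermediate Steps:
g = -234
Function('L')(q) = Mul(-2, q)
Mul(Add(Add(Add(-147975, 111505), Function('L')(-165)), Pow(Add(343741, Add(g, Mul(104, 296))), -1)), Add(-194672, 409433)) = Mul(Add(Add(Add(-147975, 111505), Mul(-2, -165)), Pow(Add(343741, Add(-234, Mul(104, 296))), -1)), Add(-194672, 409433)) = Mul(Add(Add(-36470, 330), Pow(Add(343741, Add(-234, 30784)), -1)), 214761) = Mul(Add(-36140, Pow(Add(343741, 30550), -1)), 214761) = Mul(Add(-36140, Pow(374291, -1)), 214761) = Mul(Add(-36140, Rational(1, 374291)), 214761) = Mul(Rational(-13526876739, 374291), 214761) = Rational(-2905045575344379, 374291)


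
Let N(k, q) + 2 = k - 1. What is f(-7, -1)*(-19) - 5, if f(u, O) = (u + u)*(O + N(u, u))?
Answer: -2931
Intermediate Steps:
N(k, q) = -3 + k (N(k, q) = -2 + (k - 1) = -2 + (-1 + k) = -3 + k)
f(u, O) = 2*u*(-3 + O + u) (f(u, O) = (u + u)*(O + (-3 + u)) = (2*u)*(-3 + O + u) = 2*u*(-3 + O + u))
f(-7, -1)*(-19) - 5 = (2*(-7)*(-3 - 1 - 7))*(-19) - 5 = (2*(-7)*(-11))*(-19) - 5 = 154*(-19) - 5 = -2926 - 5 = -2931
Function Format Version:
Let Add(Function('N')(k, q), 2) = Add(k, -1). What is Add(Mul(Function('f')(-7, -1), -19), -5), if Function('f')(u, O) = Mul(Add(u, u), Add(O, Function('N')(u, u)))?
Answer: -2931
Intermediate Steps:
Function('N')(k, q) = Add(-3, k) (Function('N')(k, q) = Add(-2, Add(k, -1)) = Add(-2, Add(-1, k)) = Add(-3, k))
Function('f')(u, O) = Mul(2, u, Add(-3, O, u)) (Function('f')(u, O) = Mul(Add(u, u), Add(O, Add(-3, u))) = Mul(Mul(2, u), Add(-3, O, u)) = Mul(2, u, Add(-3, O, u)))
Add(Mul(Function('f')(-7, -1), -19), -5) = Add(Mul(Mul(2, -7, Add(-3, -1, -7)), -19), -5) = Add(Mul(Mul(2, -7, -11), -19), -5) = Add(Mul(154, -19), -5) = Add(-2926, -5) = -2931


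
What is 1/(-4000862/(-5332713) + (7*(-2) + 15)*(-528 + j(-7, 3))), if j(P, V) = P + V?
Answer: -5332713/2833002454 ≈ -0.0018824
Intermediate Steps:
1/(-4000862/(-5332713) + (7*(-2) + 15)*(-528 + j(-7, 3))) = 1/(-4000862/(-5332713) + (7*(-2) + 15)*(-528 + (-7 + 3))) = 1/(-4000862*(-1/5332713) + (-14 + 15)*(-528 - 4)) = 1/(4000862/5332713 + 1*(-532)) = 1/(4000862/5332713 - 532) = 1/(-2833002454/5332713) = -5332713/2833002454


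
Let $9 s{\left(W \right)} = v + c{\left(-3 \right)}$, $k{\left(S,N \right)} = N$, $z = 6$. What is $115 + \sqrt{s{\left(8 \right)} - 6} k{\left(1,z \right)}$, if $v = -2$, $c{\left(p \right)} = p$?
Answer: $115 + 2 i \sqrt{59} \approx 115.0 + 15.362 i$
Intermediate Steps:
$s{\left(W \right)} = - \frac{5}{9}$ ($s{\left(W \right)} = \frac{-2 - 3}{9} = \frac{1}{9} \left(-5\right) = - \frac{5}{9}$)
$115 + \sqrt{s{\left(8 \right)} - 6} k{\left(1,z \right)} = 115 + \sqrt{- \frac{5}{9} - 6} \cdot 6 = 115 + \sqrt{- \frac{59}{9}} \cdot 6 = 115 + \frac{i \sqrt{59}}{3} \cdot 6 = 115 + 2 i \sqrt{59}$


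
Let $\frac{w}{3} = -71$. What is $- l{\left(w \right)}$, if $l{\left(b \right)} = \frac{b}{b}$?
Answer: $-1$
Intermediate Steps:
$w = -213$ ($w = 3 \left(-71\right) = -213$)
$l{\left(b \right)} = 1$
$- l{\left(w \right)} = \left(-1\right) 1 = -1$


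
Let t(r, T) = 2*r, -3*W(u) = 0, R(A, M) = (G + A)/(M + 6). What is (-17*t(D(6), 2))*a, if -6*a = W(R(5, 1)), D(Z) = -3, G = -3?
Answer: 0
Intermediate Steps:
R(A, M) = (-3 + A)/(6 + M) (R(A, M) = (-3 + A)/(M + 6) = (-3 + A)/(6 + M))
W(u) = 0 (W(u) = -⅓*0 = 0)
a = 0 (a = -⅙*0 = 0)
(-17*t(D(6), 2))*a = -34*(-3)*0 = -17*(-6)*0 = 102*0 = 0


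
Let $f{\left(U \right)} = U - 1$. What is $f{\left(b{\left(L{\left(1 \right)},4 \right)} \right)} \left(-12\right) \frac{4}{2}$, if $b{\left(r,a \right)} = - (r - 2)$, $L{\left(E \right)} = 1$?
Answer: $0$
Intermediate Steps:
$b{\left(r,a \right)} = 2 - r$ ($b{\left(r,a \right)} = - (-2 + r) = 2 - r$)
$f{\left(U \right)} = -1 + U$ ($f{\left(U \right)} = U - 1 = -1 + U$)
$f{\left(b{\left(L{\left(1 \right)},4 \right)} \right)} \left(-12\right) \frac{4}{2} = \left(-1 + \left(2 - 1\right)\right) \left(-12\right) \frac{4}{2} = \left(-1 + \left(2 - 1\right)\right) \left(-12\right) 4 \cdot \frac{1}{2} = \left(-1 + 1\right) \left(-12\right) 2 = 0 \left(-12\right) 2 = 0 \cdot 2 = 0$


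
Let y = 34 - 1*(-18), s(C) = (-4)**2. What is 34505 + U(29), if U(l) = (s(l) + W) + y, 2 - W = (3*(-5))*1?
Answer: 34590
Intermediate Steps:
W = 17 (W = 2 - 3*(-5) = 2 - (-15) = 2 - 1*(-15) = 2 + 15 = 17)
s(C) = 16
y = 52 (y = 34 + 18 = 52)
U(l) = 85 (U(l) = (16 + 17) + 52 = 33 + 52 = 85)
34505 + U(29) = 34505 + 85 = 34590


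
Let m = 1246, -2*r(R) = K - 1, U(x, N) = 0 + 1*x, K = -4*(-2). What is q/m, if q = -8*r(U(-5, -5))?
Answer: 2/89 ≈ 0.022472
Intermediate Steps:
K = 8
U(x, N) = x (U(x, N) = 0 + x = x)
r(R) = -7/2 (r(R) = -(8 - 1)/2 = -1/2*7 = -7/2)
q = 28 (q = -8*(-7/2) = 28)
q/m = 28/1246 = 28*(1/1246) = 2/89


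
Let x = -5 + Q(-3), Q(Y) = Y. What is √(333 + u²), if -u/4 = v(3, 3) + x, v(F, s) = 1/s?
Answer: √11461/3 ≈ 35.685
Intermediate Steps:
v(F, s) = 1/s
x = -8 (x = -5 - 3 = -8)
u = 92/3 (u = -4*(1/3 - 8) = -4*(⅓ - 8) = -4*(-23/3) = 92/3 ≈ 30.667)
√(333 + u²) = √(333 + (92/3)²) = √(333 + 8464/9) = √(11461/9) = √11461/3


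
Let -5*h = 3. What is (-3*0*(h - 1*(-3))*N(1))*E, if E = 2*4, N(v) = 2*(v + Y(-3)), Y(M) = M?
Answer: 0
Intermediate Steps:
h = -⅗ (h = -⅕*3 = -⅗ ≈ -0.60000)
N(v) = -6 + 2*v (N(v) = 2*(v - 3) = 2*(-3 + v) = -6 + 2*v)
E = 8
(-3*0*(h - 1*(-3))*N(1))*E = -3*0*(-⅗ - 1*(-3))*(-6 + 2*1)*8 = -3*0*(-⅗ + 3)*(-6 + 2)*8 = -3*0*(12/5)*(-4)*8 = -0*(-4)*8 = -3*0*8 = 0*8 = 0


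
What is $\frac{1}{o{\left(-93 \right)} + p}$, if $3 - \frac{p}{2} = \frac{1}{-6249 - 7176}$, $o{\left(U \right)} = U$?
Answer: $- \frac{13425}{1167973} \approx -0.011494$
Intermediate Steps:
$p = \frac{80552}{13425}$ ($p = 6 - \frac{2}{-6249 - 7176} = 6 - \frac{2}{-13425} = 6 - - \frac{2}{13425} = 6 + \frac{2}{13425} = \frac{80552}{13425} \approx 6.0002$)
$\frac{1}{o{\left(-93 \right)} + p} = \frac{1}{-93 + \frac{80552}{13425}} = \frac{1}{- \frac{1167973}{13425}} = - \frac{13425}{1167973}$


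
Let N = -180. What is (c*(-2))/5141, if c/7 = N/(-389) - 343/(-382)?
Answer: -1415309/381971159 ≈ -0.0037053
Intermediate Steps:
c = 1415309/148598 (c = 7*(-180/(-389) - 343/(-382)) = 7*(-180*(-1/389) - 343*(-1/382)) = 7*(180/389 + 343/382) = 7*(202187/148598) = 1415309/148598 ≈ 9.5244)
(c*(-2))/5141 = ((1415309/148598)*(-2))/5141 = -1415309/74299*1/5141 = -1415309/381971159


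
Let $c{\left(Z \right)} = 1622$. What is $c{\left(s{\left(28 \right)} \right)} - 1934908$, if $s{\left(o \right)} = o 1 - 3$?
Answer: $-1933286$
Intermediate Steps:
$s{\left(o \right)} = -3 + o$ ($s{\left(o \right)} = o - 3 = -3 + o$)
$c{\left(s{\left(28 \right)} \right)} - 1934908 = 1622 - 1934908 = -1933286$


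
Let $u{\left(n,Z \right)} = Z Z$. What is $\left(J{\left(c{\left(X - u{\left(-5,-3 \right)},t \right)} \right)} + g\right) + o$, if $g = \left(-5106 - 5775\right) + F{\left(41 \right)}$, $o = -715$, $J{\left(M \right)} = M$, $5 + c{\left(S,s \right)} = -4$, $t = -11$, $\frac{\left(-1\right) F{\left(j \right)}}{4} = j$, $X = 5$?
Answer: $-11769$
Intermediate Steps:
$u{\left(n,Z \right)} = Z^{2}$
$F{\left(j \right)} = - 4 j$
$c{\left(S,s \right)} = -9$ ($c{\left(S,s \right)} = -5 - 4 = -9$)
$g = -11045$ ($g = \left(-5106 - 5775\right) - 164 = -10881 - 164 = -11045$)
$\left(J{\left(c{\left(X - u{\left(-5,-3 \right)},t \right)} \right)} + g\right) + o = \left(-9 - 11045\right) - 715 = -11054 - 715 = -11769$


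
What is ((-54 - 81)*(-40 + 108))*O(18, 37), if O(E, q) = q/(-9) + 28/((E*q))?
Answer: 1382100/37 ≈ 37354.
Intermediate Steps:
O(E, q) = -q/9 + 28/(E*q) (O(E, q) = q*(-1/9) + 28*(1/(E*q)) = -q/9 + 28/(E*q))
((-54 - 81)*(-40 + 108))*O(18, 37) = ((-54 - 81)*(-40 + 108))*(-1/9*37 + 28/(18*37)) = (-135*68)*(-37/9 + 28*(1/18)*(1/37)) = -9180*(-37/9 + 14/333) = -9180*(-1355/333) = 1382100/37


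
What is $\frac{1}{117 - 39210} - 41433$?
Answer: $- \frac{1619740270}{39093} \approx -41433.0$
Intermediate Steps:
$\frac{1}{117 - 39210} - 41433 = \frac{1}{-39093} - 41433 = - \frac{1}{39093} - 41433 = - \frac{1619740270}{39093}$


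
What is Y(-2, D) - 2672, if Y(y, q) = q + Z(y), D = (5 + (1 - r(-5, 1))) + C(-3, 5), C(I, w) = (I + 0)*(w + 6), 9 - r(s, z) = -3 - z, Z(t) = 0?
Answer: -2712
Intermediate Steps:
r(s, z) = 12 + z (r(s, z) = 9 - (-3 - z) = 9 + (3 + z) = 12 + z)
C(I, w) = I*(6 + w)
D = -40 (D = (5 + (1 - (12 + 1))) - 3*(6 + 5) = (5 + (1 - 1*13)) - 3*11 = (5 + (1 - 13)) - 33 = (5 - 12) - 33 = -7 - 33 = -40)
Y(y, q) = q (Y(y, q) = q + 0 = q)
Y(-2, D) - 2672 = -40 - 2672 = -2712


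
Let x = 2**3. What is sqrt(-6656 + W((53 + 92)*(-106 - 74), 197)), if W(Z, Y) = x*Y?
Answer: 2*I*sqrt(1270) ≈ 71.274*I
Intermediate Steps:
x = 8
W(Z, Y) = 8*Y
sqrt(-6656 + W((53 + 92)*(-106 - 74), 197)) = sqrt(-6656 + 8*197) = sqrt(-6656 + 1576) = sqrt(-5080) = 2*I*sqrt(1270)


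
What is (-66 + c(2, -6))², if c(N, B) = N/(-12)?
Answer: 157609/36 ≈ 4378.0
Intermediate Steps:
c(N, B) = -N/12 (c(N, B) = N*(-1/12) = -N/12)
(-66 + c(2, -6))² = (-66 - 1/12*2)² = (-66 - ⅙)² = (-397/6)² = 157609/36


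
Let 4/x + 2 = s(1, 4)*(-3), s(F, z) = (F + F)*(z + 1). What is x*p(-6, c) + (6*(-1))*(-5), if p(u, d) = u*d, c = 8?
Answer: 36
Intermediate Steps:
s(F, z) = 2*F*(1 + z) (s(F, z) = (2*F)*(1 + z) = 2*F*(1 + z))
x = -⅛ (x = 4/(-2 + (2*1*(1 + 4))*(-3)) = 4/(-2 + (2*1*5)*(-3)) = 4/(-2 + 10*(-3)) = 4/(-2 - 30) = 4/(-32) = 4*(-1/32) = -⅛ ≈ -0.12500)
p(u, d) = d*u
x*p(-6, c) + (6*(-1))*(-5) = -(-6) + (6*(-1))*(-5) = -⅛*(-48) - 6*(-5) = 6 + 30 = 36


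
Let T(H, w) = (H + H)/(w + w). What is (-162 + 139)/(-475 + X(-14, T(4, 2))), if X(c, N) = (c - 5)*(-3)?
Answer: 23/418 ≈ 0.055024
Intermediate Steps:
T(H, w) = H/w (T(H, w) = (2*H)/((2*w)) = (2*H)*(1/(2*w)) = H/w)
X(c, N) = 15 - 3*c (X(c, N) = (-5 + c)*(-3) = 15 - 3*c)
(-162 + 139)/(-475 + X(-14, T(4, 2))) = (-162 + 139)/(-475 + (15 - 3*(-14))) = -23/(-475 + (15 + 42)) = -23/(-475 + 57) = -23/(-418) = -23*(-1/418) = 23/418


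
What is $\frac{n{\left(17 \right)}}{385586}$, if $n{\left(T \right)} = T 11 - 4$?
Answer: $\frac{183}{385586} \approx 0.0004746$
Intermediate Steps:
$n{\left(T \right)} = -4 + 11 T$ ($n{\left(T \right)} = 11 T - 4 = -4 + 11 T$)
$\frac{n{\left(17 \right)}}{385586} = \frac{-4 + 11 \cdot 17}{385586} = \left(-4 + 187\right) \frac{1}{385586} = 183 \cdot \frac{1}{385586} = \frac{183}{385586}$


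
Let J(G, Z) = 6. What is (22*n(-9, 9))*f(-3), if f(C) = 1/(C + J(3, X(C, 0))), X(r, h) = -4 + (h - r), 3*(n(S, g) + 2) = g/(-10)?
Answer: -253/15 ≈ -16.867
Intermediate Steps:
n(S, g) = -2 - g/30 (n(S, g) = -2 + (g/(-10))/3 = -2 + (g*(-⅒))/3 = -2 + (-g/10)/3 = -2 - g/30)
X(r, h) = -4 + h - r
f(C) = 1/(6 + C) (f(C) = 1/(C + 6) = 1/(6 + C))
(22*n(-9, 9))*f(-3) = (22*(-2 - 1/30*9))/(6 - 3) = (22*(-2 - 3/10))/3 = (22*(-23/10))*(⅓) = -253/5*⅓ = -253/15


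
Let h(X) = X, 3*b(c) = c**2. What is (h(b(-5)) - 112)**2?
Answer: 96721/9 ≈ 10747.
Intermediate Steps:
b(c) = c**2/3
(h(b(-5)) - 112)**2 = ((1/3)*(-5)**2 - 112)**2 = ((1/3)*25 - 112)**2 = (25/3 - 112)**2 = (-311/3)**2 = 96721/9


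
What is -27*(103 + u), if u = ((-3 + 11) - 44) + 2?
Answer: -1863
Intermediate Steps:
u = -34 (u = (8 - 44) + 2 = -36 + 2 = -34)
-27*(103 + u) = -27*(103 - 34) = -27*69 = -1863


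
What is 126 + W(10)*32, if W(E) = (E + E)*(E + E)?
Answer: 12926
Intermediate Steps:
W(E) = 4*E² (W(E) = (2*E)*(2*E) = 4*E²)
126 + W(10)*32 = 126 + (4*10²)*32 = 126 + (4*100)*32 = 126 + 400*32 = 126 + 12800 = 12926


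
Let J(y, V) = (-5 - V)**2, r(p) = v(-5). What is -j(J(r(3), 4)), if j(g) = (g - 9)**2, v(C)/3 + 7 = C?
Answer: -5184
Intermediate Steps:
v(C) = -21 + 3*C
r(p) = -36 (r(p) = -21 + 3*(-5) = -21 - 15 = -36)
j(g) = (-9 + g)**2
-j(J(r(3), 4)) = -(-9 + (5 + 4)**2)**2 = -(-9 + 9**2)**2 = -(-9 + 81)**2 = -1*72**2 = -1*5184 = -5184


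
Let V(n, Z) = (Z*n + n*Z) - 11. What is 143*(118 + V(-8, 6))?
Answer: 1573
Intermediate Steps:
V(n, Z) = -11 + 2*Z*n (V(n, Z) = (Z*n + Z*n) - 11 = 2*Z*n - 11 = -11 + 2*Z*n)
143*(118 + V(-8, 6)) = 143*(118 + (-11 + 2*6*(-8))) = 143*(118 + (-11 - 96)) = 143*(118 - 107) = 143*11 = 1573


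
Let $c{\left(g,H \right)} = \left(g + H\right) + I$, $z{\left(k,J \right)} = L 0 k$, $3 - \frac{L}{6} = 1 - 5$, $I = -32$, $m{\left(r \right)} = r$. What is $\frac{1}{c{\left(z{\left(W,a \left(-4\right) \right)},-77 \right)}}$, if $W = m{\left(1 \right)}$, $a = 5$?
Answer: $- \frac{1}{109} \approx -0.0091743$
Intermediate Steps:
$W = 1$
$L = 42$ ($L = 18 - 6 \left(1 - 5\right) = 18 - -24 = 18 + 24 = 42$)
$z{\left(k,J \right)} = 0$ ($z{\left(k,J \right)} = 42 \cdot 0 k = 0 k = 0$)
$c{\left(g,H \right)} = -32 + H + g$ ($c{\left(g,H \right)} = \left(g + H\right) - 32 = \left(H + g\right) - 32 = -32 + H + g$)
$\frac{1}{c{\left(z{\left(W,a \left(-4\right) \right)},-77 \right)}} = \frac{1}{-32 - 77 + 0} = \frac{1}{-109} = - \frac{1}{109}$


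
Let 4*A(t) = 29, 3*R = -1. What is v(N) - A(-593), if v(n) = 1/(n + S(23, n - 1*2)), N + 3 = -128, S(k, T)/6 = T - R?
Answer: -26887/3708 ≈ -7.2511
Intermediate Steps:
R = -⅓ (R = (⅓)*(-1) = -⅓ ≈ -0.33333)
S(k, T) = 2 + 6*T (S(k, T) = 6*(T - 1*(-⅓)) = 6*(T + ⅓) = 6*(⅓ + T) = 2 + 6*T)
A(t) = 29/4 (A(t) = (¼)*29 = 29/4)
N = -131 (N = -3 - 128 = -131)
v(n) = 1/(-10 + 7*n) (v(n) = 1/(n + (2 + 6*(n - 1*2))) = 1/(n + (2 + 6*(n - 2))) = 1/(n + (2 + 6*(-2 + n))) = 1/(n + (2 + (-12 + 6*n))) = 1/(n + (-10 + 6*n)) = 1/(-10 + 7*n))
v(N) - A(-593) = 1/(-10 + 7*(-131)) - 1*29/4 = 1/(-10 - 917) - 29/4 = 1/(-927) - 29/4 = -1/927 - 29/4 = -26887/3708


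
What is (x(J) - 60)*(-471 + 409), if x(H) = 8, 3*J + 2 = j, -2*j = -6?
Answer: 3224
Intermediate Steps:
j = 3 (j = -½*(-6) = 3)
J = ⅓ (J = -⅔ + (⅓)*3 = -⅔ + 1 = ⅓ ≈ 0.33333)
(x(J) - 60)*(-471 + 409) = (8 - 60)*(-471 + 409) = -52*(-62) = 3224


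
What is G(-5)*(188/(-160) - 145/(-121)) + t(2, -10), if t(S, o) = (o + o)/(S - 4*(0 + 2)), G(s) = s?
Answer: 9341/2904 ≈ 3.2166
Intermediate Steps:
t(S, o) = 2*o/(-8 + S) (t(S, o) = (2*o)/(S - 4*2) = (2*o)/(S - 8) = (2*o)/(-8 + S) = 2*o/(-8 + S))
G(-5)*(188/(-160) - 145/(-121)) + t(2, -10) = -5*(188/(-160) - 145/(-121)) + 2*(-10)/(-8 + 2) = -5*(188*(-1/160) - 145*(-1/121)) + 2*(-10)/(-6) = -5*(-47/40 + 145/121) + 2*(-10)*(-⅙) = -5*113/4840 + 10/3 = -113/968 + 10/3 = 9341/2904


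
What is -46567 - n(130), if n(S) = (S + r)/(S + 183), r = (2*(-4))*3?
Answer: -14575577/313 ≈ -46567.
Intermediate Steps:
r = -24 (r = -8*3 = -24)
n(S) = (-24 + S)/(183 + S) (n(S) = (S - 24)/(S + 183) = (-24 + S)/(183 + S))
-46567 - n(130) = -46567 - (-24 + 130)/(183 + 130) = -46567 - 106/313 = -14575577/313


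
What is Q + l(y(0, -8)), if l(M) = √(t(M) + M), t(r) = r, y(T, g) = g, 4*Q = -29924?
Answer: -7481 + 4*I ≈ -7481.0 + 4.0*I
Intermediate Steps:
Q = -7481 (Q = (¼)*(-29924) = -7481)
l(M) = √2*√M (l(M) = √(M + M) = √(2*M) = √2*√M)
Q + l(y(0, -8)) = -7481 + √2*√(-8) = -7481 + √2*(2*I*√2) = -7481 + 4*I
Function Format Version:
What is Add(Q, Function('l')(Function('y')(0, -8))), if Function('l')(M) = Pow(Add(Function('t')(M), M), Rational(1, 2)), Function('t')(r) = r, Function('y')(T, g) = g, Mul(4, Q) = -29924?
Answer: Add(-7481, Mul(4, I)) ≈ Add(-7481.0, Mul(4.0000, I))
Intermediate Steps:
Q = -7481 (Q = Mul(Rational(1, 4), -29924) = -7481)
Function('l')(M) = Mul(Pow(2, Rational(1, 2)), Pow(M, Rational(1, 2))) (Function('l')(M) = Pow(Add(M, M), Rational(1, 2)) = Pow(Mul(2, M), Rational(1, 2)) = Mul(Pow(2, Rational(1, 2)), Pow(M, Rational(1, 2))))
Add(Q, Function('l')(Function('y')(0, -8))) = Add(-7481, Mul(Pow(2, Rational(1, 2)), Pow(-8, Rational(1, 2)))) = Add(-7481, Mul(Pow(2, Rational(1, 2)), Mul(2, I, Pow(2, Rational(1, 2))))) = Add(-7481, Mul(4, I))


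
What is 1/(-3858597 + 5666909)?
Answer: 1/1808312 ≈ 5.5300e-7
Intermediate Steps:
1/(-3858597 + 5666909) = 1/1808312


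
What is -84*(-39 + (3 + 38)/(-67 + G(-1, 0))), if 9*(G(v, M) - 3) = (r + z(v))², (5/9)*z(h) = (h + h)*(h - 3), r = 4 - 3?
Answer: 28525896/8471 ≈ 3367.5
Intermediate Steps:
r = 1
z(h) = 18*h*(-3 + h)/5 (z(h) = 9*((h + h)*(h - 3))/5 = 9*((2*h)*(-3 + h))/5 = 9*(2*h*(-3 + h))/5 = 18*h*(-3 + h)/5)
G(v, M) = 3 + (1 + 18*v*(-3 + v)/5)²/9
-84*(-39 + (3 + 38)/(-67 + G(-1, 0))) = -84*(-39 + (3 + 38)/(-67 + (3 + (5 + 18*(-1)*(-3 - 1))²/225))) = -84*(-39 + 41/(-67 + (3 + (5 + 18*(-1)*(-4))²/225))) = -84*(-39 + 41/(-67 + (3 + (5 + 72)²/225))) = -84*(-39 + 41/(-67 + (3 + (1/225)*77²))) = -84*(-39 + 41/(-67 + (3 + (1/225)*5929))) = -84*(-39 + 41/(-67 + (3 + 5929/225))) = -84*(-39 + 41/(-67 + 6604/225)) = -84*(-39 + 41/(-8471/225)) = -84*(-39 + 41*(-225/8471)) = -84*(-39 - 9225/8471) = -84*(-339594/8471) = 28525896/8471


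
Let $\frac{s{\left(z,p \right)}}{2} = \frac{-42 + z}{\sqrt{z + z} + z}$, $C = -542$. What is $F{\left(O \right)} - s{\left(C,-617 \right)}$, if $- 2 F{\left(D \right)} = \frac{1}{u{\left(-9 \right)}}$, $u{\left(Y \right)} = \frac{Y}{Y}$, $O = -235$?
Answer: $- \frac{45}{17} - \frac{73 i \sqrt{271}}{9214} \approx -2.6471 - 0.13042 i$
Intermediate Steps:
$u{\left(Y \right)} = 1$
$F{\left(D \right)} = - \frac{1}{2}$ ($F{\left(D \right)} = - \frac{1}{2 \cdot 1} = \left(- \frac{1}{2}\right) 1 = - \frac{1}{2}$)
$s{\left(z,p \right)} = \frac{2 \left(-42 + z\right)}{z + \sqrt{2} \sqrt{z}}$ ($s{\left(z,p \right)} = 2 \frac{-42 + z}{\sqrt{z + z} + z} = 2 \frac{-42 + z}{\sqrt{2 z} + z} = 2 \frac{-42 + z}{\sqrt{2} \sqrt{z} + z} = 2 \frac{-42 + z}{z + \sqrt{2} \sqrt{z}} = \frac{2 \left(-42 + z\right)}{z + \sqrt{2} \sqrt{z}}$)
$F{\left(O \right)} - s{\left(C,-617 \right)} = - \frac{1}{2} - \frac{2 \left(-42 - 542\right)}{-542 + \sqrt{2} \sqrt{-542}} = - \frac{1}{2} - 2 \frac{1}{-542 + \sqrt{2} i \sqrt{542}} \left(-584\right) = - \frac{1}{2} - 2 \frac{1}{-542 + 2 i \sqrt{271}} \left(-584\right) = - \frac{1}{2} - - \frac{1168}{-542 + 2 i \sqrt{271}} = - \frac{1}{2} + \frac{1168}{-542 + 2 i \sqrt{271}}$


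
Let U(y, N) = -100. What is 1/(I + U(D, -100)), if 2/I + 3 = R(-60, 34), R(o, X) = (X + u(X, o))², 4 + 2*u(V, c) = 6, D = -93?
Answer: -611/61099 ≈ -0.010000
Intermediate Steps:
u(V, c) = 1 (u(V, c) = -2 + (½)*6 = -2 + 3 = 1)
R(o, X) = (1 + X)² (R(o, X) = (X + 1)² = (1 + X)²)
I = 1/611 (I = 2/(-3 + (1 + 34)²) = 2/(-3 + 35²) = 2/(-3 + 1225) = 2/1222 = 2*(1/1222) = 1/611 ≈ 0.0016367)
1/(I + U(D, -100)) = 1/(1/611 - 100) = 1/(-61099/611) = -611/61099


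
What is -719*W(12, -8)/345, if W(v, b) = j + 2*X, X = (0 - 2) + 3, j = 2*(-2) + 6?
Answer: -2876/345 ≈ -8.3362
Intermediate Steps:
j = 2 (j = -4 + 6 = 2)
X = 1 (X = -2 + 3 = 1)
W(v, b) = 4 (W(v, b) = 2 + 2*1 = 2 + 2 = 4)
-719*W(12, -8)/345 = -719/(345/4) = -719/(345*(¼)) = -719/345/4 = -719*4/345 = -2876/345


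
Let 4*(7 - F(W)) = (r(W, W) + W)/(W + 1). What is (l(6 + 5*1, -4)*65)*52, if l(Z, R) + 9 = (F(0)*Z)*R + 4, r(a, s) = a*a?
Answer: -1057940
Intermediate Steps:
r(a, s) = a²
F(W) = 7 - (W + W²)/(4*(1 + W)) (F(W) = 7 - (W² + W)/(4*(W + 1)) = 7 - (W + W²)/(4*(1 + W)))
l(Z, R) = -5 + 7*R*Z (l(Z, R) = -9 + (((7 - ¼*0)*Z)*R + 4) = -9 + (((7 + 0)*Z)*R + 4) = -9 + ((7*Z)*R + 4) = -9 + (7*R*Z + 4) = -9 + (4 + 7*R*Z) = -5 + 7*R*Z)
(l(6 + 5*1, -4)*65)*52 = ((-5 + 7*(-4)*(6 + 5*1))*65)*52 = ((-5 + 7*(-4)*(6 + 5))*65)*52 = ((-5 + 7*(-4)*11)*65)*52 = ((-5 - 308)*65)*52 = -313*65*52 = -20345*52 = -1057940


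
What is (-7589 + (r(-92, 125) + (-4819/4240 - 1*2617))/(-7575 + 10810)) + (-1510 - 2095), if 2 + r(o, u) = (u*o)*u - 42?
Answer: -159647669059/13716400 ≈ -11639.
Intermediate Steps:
r(o, u) = -44 + o*u² (r(o, u) = -2 + ((u*o)*u - 42) = -2 + ((o*u)*u - 42) = -2 + (o*u² - 42) = -2 + (-42 + o*u²) = -44 + o*u²)
(-7589 + (r(-92, 125) + (-4819/4240 - 1*2617))/(-7575 + 10810)) + (-1510 - 2095) = (-7589 + ((-44 - 92*125²) + (-4819/4240 - 1*2617))/(-7575 + 10810)) + (-1510 - 2095) = (-7589 + ((-44 - 92*15625) + (-4819*1/4240 - 2617))/3235) - 3605 = (-7589 + ((-44 - 1437500) + (-4819/4240 - 2617))*(1/3235)) - 3605 = (-7589 + (-1437544 - 11100899/4240)*(1/3235)) - 3605 = (-7589 - 6106287459/4240*1/3235) - 3605 = (-7589 - 6106287459/13716400) - 3605 = -110200047059/13716400 - 3605 = -159647669059/13716400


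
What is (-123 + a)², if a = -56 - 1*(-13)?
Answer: 27556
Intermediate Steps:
a = -43 (a = -56 + 13 = -43)
(-123 + a)² = (-123 - 43)² = (-166)² = 27556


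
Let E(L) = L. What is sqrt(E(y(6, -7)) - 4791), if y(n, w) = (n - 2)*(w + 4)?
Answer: I*sqrt(4803) ≈ 69.304*I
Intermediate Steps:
y(n, w) = (-2 + n)*(4 + w)
sqrt(E(y(6, -7)) - 4791) = sqrt((-8 - 2*(-7) + 4*6 + 6*(-7)) - 4791) = sqrt((-8 + 14 + 24 - 42) - 4791) = sqrt(-12 - 4791) = sqrt(-4803) = I*sqrt(4803)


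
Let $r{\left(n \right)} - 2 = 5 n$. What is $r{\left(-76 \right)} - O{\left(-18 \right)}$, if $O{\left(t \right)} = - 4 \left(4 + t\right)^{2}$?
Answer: $406$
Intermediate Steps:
$r{\left(n \right)} = 2 + 5 n$
$r{\left(-76 \right)} - O{\left(-18 \right)} = \left(2 + 5 \left(-76\right)\right) - - 4 \left(4 - 18\right)^{2} = \left(2 - 380\right) - - 4 \left(-14\right)^{2} = -378 - \left(-4\right) 196 = -378 - -784 = -378 + 784 = 406$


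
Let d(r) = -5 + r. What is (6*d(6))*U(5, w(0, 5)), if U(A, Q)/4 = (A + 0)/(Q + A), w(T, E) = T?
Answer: 24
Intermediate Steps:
U(A, Q) = 4*A/(A + Q) (U(A, Q) = 4*((A + 0)/(Q + A)) = 4*(A/(A + Q)) = 4*A/(A + Q))
(6*d(6))*U(5, w(0, 5)) = (6*(-5 + 6))*(4*5/(5 + 0)) = (6*1)*(4*5/5) = 6*(4*5*(1/5)) = 6*4 = 24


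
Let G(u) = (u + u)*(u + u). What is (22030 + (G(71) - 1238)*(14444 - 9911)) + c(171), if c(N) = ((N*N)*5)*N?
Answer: 110814643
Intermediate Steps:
G(u) = 4*u² (G(u) = (2*u)*(2*u) = 4*u²)
c(N) = 5*N³ (c(N) = (N²*5)*N = (5*N²)*N = 5*N³)
(22030 + (G(71) - 1238)*(14444 - 9911)) + c(171) = (22030 + (4*71² - 1238)*(14444 - 9911)) + 5*171³ = (22030 + (4*5041 - 1238)*4533) + 5*5000211 = (22030 + (20164 - 1238)*4533) + 25001055 = (22030 + 18926*4533) + 25001055 = (22030 + 85791558) + 25001055 = 85813588 + 25001055 = 110814643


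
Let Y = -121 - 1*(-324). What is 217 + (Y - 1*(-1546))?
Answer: 1966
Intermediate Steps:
Y = 203 (Y = -121 + 324 = 203)
217 + (Y - 1*(-1546)) = 217 + (203 - 1*(-1546)) = 217 + (203 + 1546) = 217 + 1749 = 1966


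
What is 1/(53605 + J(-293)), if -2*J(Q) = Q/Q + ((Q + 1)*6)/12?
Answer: 2/107355 ≈ 1.8630e-5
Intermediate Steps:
J(Q) = -¾ - Q/4 (J(Q) = -(Q/Q + ((Q + 1)*6)/12)/2 = -(1 + ((1 + Q)*6)*(1/12))/2 = -(1 + (6 + 6*Q)*(1/12))/2 = -(1 + (½ + Q/2))/2 = -(3/2 + Q/2)/2 = -¾ - Q/4)
1/(53605 + J(-293)) = 1/(53605 + (-¾ - ¼*(-293))) = 1/(53605 + (-¾ + 293/4)) = 1/(53605 + 145/2) = 1/(107355/2) = 2/107355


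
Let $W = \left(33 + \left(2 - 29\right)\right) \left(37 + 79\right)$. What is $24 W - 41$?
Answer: $16663$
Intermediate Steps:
$W = 696$ ($W = \left(33 - 27\right) 116 = 6 \cdot 116 = 696$)
$24 W - 41 = 24 \cdot 696 - 41 = 16704 - 41 = 16663$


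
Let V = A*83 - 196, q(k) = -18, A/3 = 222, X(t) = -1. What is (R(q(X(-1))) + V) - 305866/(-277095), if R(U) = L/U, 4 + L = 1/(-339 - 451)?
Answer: 14469621911041/262686060 ≈ 55083.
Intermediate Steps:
A = 666 (A = 3*222 = 666)
L = -3161/790 (L = -4 + 1/(-339 - 451) = -4 + 1/(-790) = -4 - 1/790 = -3161/790 ≈ -4.0013)
R(U) = -3161/(790*U)
V = 55082 (V = 666*83 - 196 = 55278 - 196 = 55082)
(R(q(X(-1))) + V) - 305866/(-277095) = (-3161/790/(-18) + 55082) - 305866/(-277095) = (-3161/790*(-1/18) + 55082) - 305866*(-1/277095) = (3161/14220 + 55082) + 305866/277095 = 783269201/14220 + 305866/277095 = 14469621911041/262686060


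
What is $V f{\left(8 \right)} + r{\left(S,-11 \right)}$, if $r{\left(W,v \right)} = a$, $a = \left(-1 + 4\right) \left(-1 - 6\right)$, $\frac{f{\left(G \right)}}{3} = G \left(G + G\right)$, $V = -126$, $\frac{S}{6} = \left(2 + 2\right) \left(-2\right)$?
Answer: $-48405$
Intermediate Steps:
$S = -48$ ($S = 6 \left(2 + 2\right) \left(-2\right) = 6 \cdot 4 \left(-2\right) = 6 \left(-8\right) = -48$)
$f{\left(G \right)} = 6 G^{2}$ ($f{\left(G \right)} = 3 G \left(G + G\right) = 3 G 2 G = 3 \cdot 2 G^{2} = 6 G^{2}$)
$a = -21$ ($a = 3 \left(-7\right) = -21$)
$r{\left(W,v \right)} = -21$
$V f{\left(8 \right)} + r{\left(S,-11 \right)} = - 126 \cdot 6 \cdot 8^{2} - 21 = - 126 \cdot 6 \cdot 64 - 21 = \left(-126\right) 384 - 21 = -48384 - 21 = -48405$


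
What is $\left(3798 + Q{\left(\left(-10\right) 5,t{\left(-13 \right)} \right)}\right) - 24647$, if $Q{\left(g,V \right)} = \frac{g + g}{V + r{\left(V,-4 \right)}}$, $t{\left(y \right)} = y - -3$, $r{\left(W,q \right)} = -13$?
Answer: $- \frac{479427}{23} \approx -20845.0$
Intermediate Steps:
$t{\left(y \right)} = 3 + y$ ($t{\left(y \right)} = y + 3 = 3 + y$)
$Q{\left(g,V \right)} = \frac{2 g}{-13 + V}$ ($Q{\left(g,V \right)} = \frac{g + g}{V - 13} = \frac{2 g}{-13 + V}$)
$\left(3798 + Q{\left(\left(-10\right) 5,t{\left(-13 \right)} \right)}\right) - 24647 = \left(3798 + \frac{2 \left(\left(-10\right) 5\right)}{-13 + \left(3 - 13\right)}\right) - 24647 = \left(3798 + 2 \left(-50\right) \frac{1}{-13 - 10}\right) - 24647 = \left(3798 + 2 \left(-50\right) \frac{1}{-23}\right) - 24647 = \left(3798 + 2 \left(-50\right) \left(- \frac{1}{23}\right)\right) - 24647 = \left(3798 + \frac{100}{23}\right) - 24647 = \frac{87454}{23} - 24647 = - \frac{479427}{23}$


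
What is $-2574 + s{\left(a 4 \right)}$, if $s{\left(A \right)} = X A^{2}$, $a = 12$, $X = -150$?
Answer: $-348174$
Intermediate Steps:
$s{\left(A \right)} = - 150 A^{2}$
$-2574 + s{\left(a 4 \right)} = -2574 - 150 \left(12 \cdot 4\right)^{2} = -2574 - 150 \cdot 48^{2} = -2574 - 345600 = -348174$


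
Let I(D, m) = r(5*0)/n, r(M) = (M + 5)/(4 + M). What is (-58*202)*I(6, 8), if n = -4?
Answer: 14645/4 ≈ 3661.3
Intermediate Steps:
r(M) = (5 + M)/(4 + M)
I(D, m) = -5/16 (I(D, m) = ((5 + 5*0)/(4 + 5*0))/(-4) = ((5 + 0)/(4 + 0))*(-¼) = (5/4)*(-¼) = -5/16)
(-58*202)*I(6, 8) = -58*202*(-5/16) = -11716*(-5/16) = 14645/4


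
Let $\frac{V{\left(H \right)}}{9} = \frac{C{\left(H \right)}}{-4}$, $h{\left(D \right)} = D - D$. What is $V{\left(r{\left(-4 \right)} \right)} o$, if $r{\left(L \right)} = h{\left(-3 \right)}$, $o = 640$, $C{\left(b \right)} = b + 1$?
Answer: $-1440$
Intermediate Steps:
$C{\left(b \right)} = 1 + b$
$h{\left(D \right)} = 0$
$r{\left(L \right)} = 0$
$V{\left(H \right)} = - \frac{9}{4} - \frac{9 H}{4}$ ($V{\left(H \right)} = 9 \frac{1 + H}{-4} = 9 \left(1 + H\right) \left(- \frac{1}{4}\right) = 9 \left(- \frac{1}{4} - \frac{H}{4}\right) = - \frac{9}{4} - \frac{9 H}{4}$)
$V{\left(r{\left(-4 \right)} \right)} o = \left(- \frac{9}{4} - 0\right) 640 = \left(- \frac{9}{4} + 0\right) 640 = \left(- \frac{9}{4}\right) 640 = -1440$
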